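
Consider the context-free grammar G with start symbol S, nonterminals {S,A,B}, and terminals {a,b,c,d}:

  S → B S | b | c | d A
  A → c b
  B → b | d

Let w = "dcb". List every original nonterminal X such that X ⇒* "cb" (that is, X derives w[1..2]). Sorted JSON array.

CNF form of G:
  S -> B S | T2 A | b | c
  A -> T0 T1
  B -> b | d
  T0 -> c
  T1 -> b
  T2 -> d

CYK table (by increasing span) (cells [i..j] with 1 ≤ i ≤ j ≤ 2 only):
  T[1,1] 'c' = {S,T0}  orig:{S}
  T[2,2] 'b' = {B,S,T1}  orig:{B,S}
  T[1,2] 'cb' = {A}

Original NTs in T[1,2] deriving "cb": ["A"]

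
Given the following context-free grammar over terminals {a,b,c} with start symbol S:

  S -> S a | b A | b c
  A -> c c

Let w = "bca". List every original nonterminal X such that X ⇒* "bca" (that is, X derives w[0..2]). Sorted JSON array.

Convert to CNF:
  S -> S T1 | T2 A | T2 T0
  A -> T0 T0
  T0 -> c
  T1 -> a
  T2 -> b

Fill CYK table bottom-up — only the sub-triangle for w[0..2]:
  T[0,0] 'b' = {T2}  orig:{}
  T[1,1] 'c' = {T0}  orig:{}
  T[2,2] 'a' = {T1}  orig:{}
  T[0,1] 'bc' = {S}
  T[1,2] 'ca' = ∅
  T[0,2] 'bca' = {S}

Original NTs in T[0,2] deriving "bca": ["S"]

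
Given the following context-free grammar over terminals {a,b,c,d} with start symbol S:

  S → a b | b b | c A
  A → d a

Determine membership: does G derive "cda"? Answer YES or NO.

Convert to CNF:
  S -> T1 T2 | T2 T2 | T3 A
  A -> T0 T1
  T0 -> d
  T1 -> a
  T2 -> b
  T3 -> c

CYK table (by increasing span):
  [0..0]={T3}  "c"  orig:{}
  [1..1]={T0}  "d"  orig:{}
  [2..2]={T1}  "a"  orig:{}
  [0..1]=∅  "cd"
  [1..2]={A}  "da"
  [0..2]={S}  "cda"

S ∈ T[0,2] ⇒ YES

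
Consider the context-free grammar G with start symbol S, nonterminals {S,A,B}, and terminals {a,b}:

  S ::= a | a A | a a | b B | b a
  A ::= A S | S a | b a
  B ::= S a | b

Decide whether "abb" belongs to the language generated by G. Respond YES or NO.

CNF form of G:
  S -> T0 A | T0 T0 | T1 B | T1 T0 | a
  A -> A S | S T0 | T1 T0
  B -> S T0 | b
  T0 -> a
  T1 -> b

CYK table (by increasing span):
  [0..0]={S,T0}  "a"  orig:{S}
  [1..1]={B,T1}  "b"  orig:{B}
  [2..2]={B,T1}  "b"  orig:{B}
  [0..1]=∅  "ab"
  [1..2]={S}  "bb"
  [0..2]=∅  "abb"

S ∉ T[0,2] ⇒ NO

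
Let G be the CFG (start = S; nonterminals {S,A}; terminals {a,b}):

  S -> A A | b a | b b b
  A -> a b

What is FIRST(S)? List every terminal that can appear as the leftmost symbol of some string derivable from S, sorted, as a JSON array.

FIRST sets, iterate to fixpoint:
[1]
  A via A→a b: +{a}
  S via S→A A: +{a}
  S via S→b a: +{b}
  FIRST(S)={a,b}  FIRST(A)={a}
[2] (stable)
  FIRST(S)={a,b}  FIRST(A)={a}

FIRST(S) = ["a", "b"]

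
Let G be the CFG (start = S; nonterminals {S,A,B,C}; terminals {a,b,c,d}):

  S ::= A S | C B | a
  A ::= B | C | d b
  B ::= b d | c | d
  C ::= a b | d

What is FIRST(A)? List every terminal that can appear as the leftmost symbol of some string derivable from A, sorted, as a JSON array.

Compute FIRST by fixpoint:
[1]
  A via A→d b: +{d}
  B via B→b d: +{b}
  B via B→c: +{c}
  B via B→d: +{d}
  C via C→a b: +{a}
  C via C→d: +{d}
  S via S→A S: +{d}
  S via S→C B: +{a}
  S: {a,d}  A: {d}  B: {b,c,d}  C: {a,d}
[2]
  A via A→B: +{b,c}
  A via A→C: +{a}
  S via S→A S: +{b,c}
  S: {a,b,c,d}  A: {a,b,c,d}  B: {b,c,d}  C: {a,d}
[3] (stable)
  S: {a,b,c,d}  A: {a,b,c,d}  B: {b,c,d}  C: {a,d}

FIRST(A) = ["a", "b", "c", "d"]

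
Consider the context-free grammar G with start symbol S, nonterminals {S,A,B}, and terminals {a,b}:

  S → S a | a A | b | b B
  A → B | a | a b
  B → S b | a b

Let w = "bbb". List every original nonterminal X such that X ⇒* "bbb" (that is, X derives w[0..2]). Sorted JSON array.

Convert to CNF:
  S -> S T1 | T0 B | T1 A | b
  A -> S T0 | T1 T0 | a
  B -> S T0 | T1 T0
  T0 -> b
  T1 -> a

CYK table (by increasing span) — only the sub-triangle for w[0..2]:
  cell(0,0) b: {S,T0}  orig:{S}
  cell(1,1) b: {S,T0}  orig:{S}
  cell(2,2) b: {S,T0}  orig:{S}
  cell(0,1) bb: {A,B}
  cell(1,2) bb: {A,B}
  cell(0,2) bbb: {S}

Original NTs in T[0,2] deriving "bbb": ["S"]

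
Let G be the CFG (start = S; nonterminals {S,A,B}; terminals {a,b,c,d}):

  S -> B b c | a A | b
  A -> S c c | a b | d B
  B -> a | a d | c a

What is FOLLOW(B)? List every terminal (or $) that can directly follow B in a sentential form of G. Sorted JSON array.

Compute FIRST by fixpoint:
round 1:
  A via A→a b: +{a}
  A via A→d B: +{d}
  B via B→a: +{a}
  B via B→c a: +{c}
  S via S→B b c: +{a,c}
  S via S→b: +{b}
  FIRST[S]={a,b,c}  FIRST[A]={a,d}  FIRST[B]={a,c}
round 2:
  A via A→S c c: +{b,c}
  FIRST[S]={a,b,c}  FIRST[A]={a,b,c,d}  FIRST[B]={a,c}
round 3: — fixpoint
  FIRST[S]={a,b,c}  FIRST[A]={a,b,c,d}  FIRST[B]={a,c}

FOLLOW sets:
seed FOLLOW(S) with $
iter 1:
  A→S c c: FOLLOW(S) ⊇ FIRST(c) = {c}; new: +{c}
  S→B b c: FOLLOW(B) ⊇ FIRST(b) = {b}; new: +{b}
  S→a A: FOLLOW(A) ⊇ FOLLOW(S) ⊇ {$,c}; new: +{$,c}
  FOLLOW(S)={$,c}  FOLLOW(A)={$,c}  FOLLOW(B)={b}
iter 2:
  A→d B: FOLLOW(B) ⊇ FOLLOW(A) ⊇ {$,c}; new: +{$,c}
  FOLLOW(S)={$,c}  FOLLOW(A)={$,c}  FOLLOW(B)={$,b,c}
iter 3: (no change)
  FOLLOW(S)={$,c}  FOLLOW(A)={$,c}  FOLLOW(B)={$,b,c}

FOLLOW(B) = ["$", "b", "c"]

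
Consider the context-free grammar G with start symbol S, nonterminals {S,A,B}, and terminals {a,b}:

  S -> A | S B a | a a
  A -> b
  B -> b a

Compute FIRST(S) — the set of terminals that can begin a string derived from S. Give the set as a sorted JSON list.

Compute FIRST by fixpoint:
pass 1:
  A via A→b: +{b}
  B via B→b a: +{b}
  S via S→A: +{b}
  S via S→a a: +{a}
  FIRST(S)={a,b}  FIRST(A)={b}  FIRST(B)={b}
pass 2: done
  FIRST(S)={a,b}  FIRST(A)={b}  FIRST(B)={b}

FIRST(S) = ["a", "b"]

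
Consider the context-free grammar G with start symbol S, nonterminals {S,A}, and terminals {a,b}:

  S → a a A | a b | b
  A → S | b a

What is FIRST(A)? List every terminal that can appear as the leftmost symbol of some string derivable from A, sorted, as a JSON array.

FIRST sets, iterate to fixpoint:
pass 1:
  A via A→b a: +{b}
  S via S→a a A: +{a}
  S via S→b: +{b}
  S: {a,b}  A: {b}
pass 2:
  A via A→S: +{a}
  S: {a,b}  A: {a,b}
pass 3: done
  S: {a,b}  A: {a,b}

FIRST(A) = ["a", "b"]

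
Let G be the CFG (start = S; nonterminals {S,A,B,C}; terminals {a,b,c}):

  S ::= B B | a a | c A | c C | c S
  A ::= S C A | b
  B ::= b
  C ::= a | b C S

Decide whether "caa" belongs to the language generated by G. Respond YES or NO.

CNF form of G:
  S -> B B | T1 T1 | T2 A | T2 C | T2 S
  A -> S X3 | b
  B -> b
  C -> T0 X4 | a
  T0 -> b
  T1 -> a
  T2 -> c
  X3 -> C A
  X4 -> C S

CYK table (by increasing span):
  cell(0,0) c: {T2}  orig:{}
  cell(1,1) a: {C,T1}  orig:{C}
  cell(2,2) a: {C,T1}  orig:{C}
  cell(0,1) ca: {S}
  cell(1,2) aa: {S}
  cell(0,2) caa: {S}

S ∈ T[0,2] ⇒ YES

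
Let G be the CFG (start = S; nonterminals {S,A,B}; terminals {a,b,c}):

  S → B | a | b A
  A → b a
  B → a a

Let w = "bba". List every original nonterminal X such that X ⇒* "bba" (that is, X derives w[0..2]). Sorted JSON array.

CNF form of G:
  S -> T0 A | T1 T1 | a
  A -> T0 T1
  B -> T1 T1
  T0 -> b
  T1 -> a

CYK table (by increasing span) — only the sub-triangle for w[0..2]:
  T[0,0] 'b' = {T0}  orig:{}
  T[1,1] 'b' = {T0}  orig:{}
  T[2,2] 'a' = {S,T1}  orig:{S}
  T[0,1] 'bb' = ∅
  T[1,2] 'ba' = {A}
  T[0,2] 'bba' = {S}

Original NTs in T[0,2] deriving "bba": ["S"]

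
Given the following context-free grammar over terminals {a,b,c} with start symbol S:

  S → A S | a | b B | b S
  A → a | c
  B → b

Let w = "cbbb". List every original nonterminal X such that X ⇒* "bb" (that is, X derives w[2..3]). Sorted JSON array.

CNF form of G:
  S -> A S | T0 B | T0 S | a
  A -> a | c
  B -> b
  T0 -> b

Fill CYK table bottom-up, restricted to cells inside w[2..3]:
  T[2,2] 'b' = {B,T0}  orig:{B}
  T[3,3] 'b' = {B,T0}  orig:{B}
  T[2,3] 'bb' = {S}

Original NTs in T[2,3] deriving "bb": ["S"]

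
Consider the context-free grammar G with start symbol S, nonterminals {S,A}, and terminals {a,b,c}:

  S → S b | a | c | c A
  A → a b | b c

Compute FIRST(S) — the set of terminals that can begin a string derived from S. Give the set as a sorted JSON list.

FIRST sets, iterate to fixpoint:
iter 1:
  A via A→a b: +{a}
  A via A→b c: +{b}
  S via S→a: +{a}
  S via S→c: +{c}
  FIRST[S]={a,c}  FIRST[A]={a,b}
iter 2: (stable)
  FIRST[S]={a,c}  FIRST[A]={a,b}

FIRST(S) = ["a", "c"]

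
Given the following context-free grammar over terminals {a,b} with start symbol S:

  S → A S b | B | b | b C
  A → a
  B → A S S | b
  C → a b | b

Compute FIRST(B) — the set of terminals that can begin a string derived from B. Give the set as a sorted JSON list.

FIRST sets, iterate to fixpoint:
[1]
  A via A→a: +{a}
  B via B→A S S: +{a}
  B via B→b: +{b}
  C via C→a b: +{a}
  C via C→b: +{b}
  S via S→A S b: +{a}
  S via S→B: +{b}
  FIRST(S)={a,b}  FIRST(A)={a}  FIRST(B)={a,b}  FIRST(C)={a,b}
[2] — fixpoint
  FIRST(S)={a,b}  FIRST(A)={a}  FIRST(B)={a,b}  FIRST(C)={a,b}

FIRST(B) = ["a", "b"]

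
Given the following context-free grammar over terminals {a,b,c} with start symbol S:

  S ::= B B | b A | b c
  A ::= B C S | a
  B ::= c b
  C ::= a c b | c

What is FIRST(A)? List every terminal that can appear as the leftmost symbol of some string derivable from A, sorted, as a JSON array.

Compute FIRST by fixpoint:
[1]
  A via A→a: +{a}
  B via B→c b: +{c}
  C via C→a c b: +{a}
  C via C→c: +{c}
  S via S→B B: +{c}
  S via S→b A: +{b}
  S: {b,c}  A: {a}  B: {c}  C: {a,c}
[2]
  A via A→B C S: +{c}
  S: {b,c}  A: {a,c}  B: {c}  C: {a,c}
[3] (stable)
  S: {b,c}  A: {a,c}  B: {c}  C: {a,c}

FIRST(A) = ["a", "c"]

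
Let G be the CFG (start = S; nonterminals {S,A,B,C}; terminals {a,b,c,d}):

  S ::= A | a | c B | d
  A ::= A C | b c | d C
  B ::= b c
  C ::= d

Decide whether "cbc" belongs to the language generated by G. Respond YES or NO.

Convert to CNF:
  S -> A C | T0 T1 | T1 B | T2 C | a | d
  A -> A C | T0 T1 | T2 C
  B -> T0 T1
  C -> d
  T0 -> b
  T1 -> c
  T2 -> d

CYK table (by increasing span):
  cell(0,0) c: {T1}  orig:{}
  cell(1,1) b: {T0}  orig:{}
  cell(2,2) c: {T1}  orig:{}
  cell(0,1) cb: ∅
  cell(1,2) bc: {A,B,S}
  cell(0,2) cbc: {S}

S ∈ T[0,2] ⇒ YES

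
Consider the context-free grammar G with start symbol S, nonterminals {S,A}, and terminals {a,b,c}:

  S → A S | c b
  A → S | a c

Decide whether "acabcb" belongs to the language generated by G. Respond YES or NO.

Convert to CNF:
  S -> A S | T1 T2
  A -> A S | T0 T1 | T1 T2
  T0 -> a
  T1 -> c
  T2 -> b

Fill CYK table bottom-up:
  cell(0,0) a: {T0}  orig:{}
  cell(1,1) c: {T1}  orig:{}
  cell(2,2) a: {T0}  orig:{}
  cell(3,3) b: {T2}  orig:{}
  cell(4,4) c: {T1}  orig:{}
  cell(5,5) b: {T2}  orig:{}
  cell(0,1) ac: {A}
  cell(1,2) ca: ∅
  cell(2,3) ab: ∅
  cell(3,4) bc: ∅
  cell(4,5) cb: {A,S}
  cell(0,2) aca: ∅
  cell(1,3) cab: ∅
  cell(2,4) abc: ∅
  cell(3,5) bcb: ∅
  cell(0,3) acab: ∅
  cell(1,4) cabc: ∅
  cell(2,5) abcb: ∅
  cell(0,4) acabc: ∅
  cell(1,5) cabcb: ∅
  cell(0,5) acabcb: ∅

S ∉ T[0,5] ⇒ NO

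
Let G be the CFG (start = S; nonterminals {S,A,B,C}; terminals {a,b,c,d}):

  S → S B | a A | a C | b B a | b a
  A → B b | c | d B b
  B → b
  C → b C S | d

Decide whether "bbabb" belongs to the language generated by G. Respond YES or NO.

CNF form of G:
  S -> S B | T0 T2 | T0 X5 | T2 A | T2 C
  A -> B T0 | T1 X3 | c
  B -> b
  C -> T0 X4 | d
  T0 -> b
  T1 -> d
  T2 -> a
  X3 -> B T0
  X4 -> C S
  X5 -> B T2

Fill CYK table bottom-up:
  [0..0]={B,T0}  "b"  orig:{B}
  [1..1]={B,T0}  "b"  orig:{B}
  [2..2]={T2}  "a"  orig:{}
  [3..3]={B,T0}  "b"  orig:{B}
  [4..4]={B,T0}  "b"  orig:{B}
  [0..1]={A,X3}  "bb"  orig:{A}
  [1..2]={S,X5}  "ba"  orig:{S}
  [2..3]=∅  "ab"
  [3..4]={A,X3}  "bb"  orig:{A}
  [0..2]={S}  "bba"
  [1..3]={S}  "bab"
  [2..4]={S}  "abb"
  [0..3]={S}  "bbab"
  [1..4]={S}  "babb"
  [0..4]={S}  "bbabb"

S ∈ T[0,4] ⇒ YES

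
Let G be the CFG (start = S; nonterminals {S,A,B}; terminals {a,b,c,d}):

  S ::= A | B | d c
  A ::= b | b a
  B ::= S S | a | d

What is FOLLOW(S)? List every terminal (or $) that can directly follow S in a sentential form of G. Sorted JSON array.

Compute FIRST by fixpoint:
round 1:
  A via A→b: +{b}
  B via B→a: +{a}
  B via B→d: +{d}
  S via S→A: +{b}
  S via S→B: +{a,d}
  S: {a,b,d}  A: {b}  B: {a,d}
round 2:
  B via B→S S: +{b}
  S: {a,b,d}  A: {b}  B: {a,b,d}
round 3: done
  S: {a,b,d}  A: {b}  B: {a,b,d}

FOLLOW sets:
initialize: $ ∈ FOLLOW(S)
[1]
  B→S S: FOLLOW(S) ⊇ FIRST(S) = {a,b,d}; new: +{a,b,d}
  S→A: FOLLOW(A) ⊇ FOLLOW(S) ⊇ {$,a,b,d}; new: +{$,a,b,d}
  S→B: FOLLOW(B) ⊇ FOLLOW(S) ⊇ {$,a,b,d}; new: +{$,a,b,d}
  S: {$,a,b,d}  A: {$,a,b,d}  B: {$,a,b,d}
[2] (stable)
  S: {$,a,b,d}  A: {$,a,b,d}  B: {$,a,b,d}

FOLLOW(S) = ["$", "a", "b", "d"]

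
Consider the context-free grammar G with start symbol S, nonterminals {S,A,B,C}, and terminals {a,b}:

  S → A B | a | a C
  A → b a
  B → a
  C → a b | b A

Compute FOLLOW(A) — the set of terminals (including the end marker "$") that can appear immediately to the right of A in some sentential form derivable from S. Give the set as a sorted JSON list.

Compute FIRST by fixpoint:
pass 1:
  A via A→b a: +{b}
  B via B→a: +{a}
  C via C→a b: +{a}
  C via C→b A: +{b}
  S via S→A B: +{b}
  S via S→a: +{a}
  S: {a,b}  A: {b}  B: {a}  C: {a,b}
pass 2: (no change)
  S: {a,b}  A: {b}  B: {a}  C: {a,b}

FOLLOW iteration:
FOLLOW(S) := {$}
[1]
  S→A B: FOLLOW(A) ⊇ FIRST(B) = {a}; new: +{a}
  S→A B: FOLLOW(B) ⊇ FOLLOW(S) ⊇ {$}; new: +{$}
  S→a C: FOLLOW(C) ⊇ FOLLOW(S) ⊇ {$}; new: +{$}
  S: {$}  A: {a}  B: {$}  C: {$}
[2]
  C→b A: FOLLOW(A) ⊇ FOLLOW(C) ⊇ {$}; new: +{$}
  S: {$}  A: {$,a}  B: {$}  C: {$}
[3] (stable)
  S: {$}  A: {$,a}  B: {$}  C: {$}

FOLLOW(A) = ["$", "a"]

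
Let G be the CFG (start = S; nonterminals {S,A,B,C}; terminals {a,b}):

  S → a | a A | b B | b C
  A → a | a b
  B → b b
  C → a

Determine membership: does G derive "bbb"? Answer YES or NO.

CNF form of G:
  S -> T0 A | T1 B | T1 C | a
  A -> T0 T1 | a
  B -> T1 T1
  C -> a
  T0 -> a
  T1 -> b

CYK fill:
  T[0,0] 'b' = {T1}  orig:{}
  T[1,1] 'b' = {T1}  orig:{}
  T[2,2] 'b' = {T1}  orig:{}
  T[0,1] 'bb' = {B}
  T[1,2] 'bb' = {B}
  T[0,2] 'bbb' = {S}

S ∈ T[0,2] ⇒ YES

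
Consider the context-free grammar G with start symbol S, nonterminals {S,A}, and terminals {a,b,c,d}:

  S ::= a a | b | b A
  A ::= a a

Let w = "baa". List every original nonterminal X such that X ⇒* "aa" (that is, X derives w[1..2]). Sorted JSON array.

CNF form of G:
  S -> T0 T0 | T1 A | b
  A -> T0 T0
  T0 -> a
  T1 -> b

CYK table (by increasing span), restricted to cells inside w[1..2]:
  cell(1,1) a: {T0}  orig:{}
  cell(2,2) a: {T0}  orig:{}
  cell(1,2) aa: {A,S}

Original NTs in T[1,2] deriving "aa": ["A", "S"]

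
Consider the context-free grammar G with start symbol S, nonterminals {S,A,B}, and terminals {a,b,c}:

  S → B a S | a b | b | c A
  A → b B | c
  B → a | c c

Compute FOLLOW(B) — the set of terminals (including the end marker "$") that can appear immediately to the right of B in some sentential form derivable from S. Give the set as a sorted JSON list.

FIRST iteration:
iter 1:
  A via A→b B: +{b}
  A via A→c: +{c}
  B via B→a: +{a}
  B via B→c c: +{c}
  S via S→B a S: +{a,c}
  S via S→b: +{b}
  FIRST[S]={a,b,c}  FIRST[A]={b,c}  FIRST[B]={a,c}
iter 2: — fixpoint
  FIRST[S]={a,b,c}  FIRST[A]={b,c}  FIRST[B]={a,c}

Compute FOLLOW by fixpoint:
initialize: $ ∈ FOLLOW(S)
round 1:
  S→B a S: FOLLOW(B) ⊇ FIRST(a) = {a}; new: +{a}
  S→c A: FOLLOW(A) ⊇ FOLLOW(S) ⊇ {$}; new: +{$}
  S: {$}  A: {$}  B: {a}
round 2:
  A→b B: FOLLOW(B) ⊇ FOLLOW(A) ⊇ {$}; new: +{$}
  S: {$}  A: {$}  B: {$,a}
round 3: (no change)
  S: {$}  A: {$}  B: {$,a}

FOLLOW(B) = ["$", "a"]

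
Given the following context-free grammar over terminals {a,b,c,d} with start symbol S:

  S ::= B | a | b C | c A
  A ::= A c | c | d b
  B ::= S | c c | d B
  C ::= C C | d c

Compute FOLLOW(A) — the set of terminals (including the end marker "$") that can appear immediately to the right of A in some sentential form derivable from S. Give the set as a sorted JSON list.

FIRST iteration:
iter 1:
  A via A→c: +{c}
  A via A→d b: +{d}
  B via B→c c: +{c}
  B via B→d B: +{d}
  C via C→d c: +{d}
  S via S→B: +{c,d}
  S via S→a: +{a}
  S via S→b C: +{b}
  FIRST(S)={a,b,c,d}  FIRST(A)={c,d}  FIRST(B)={c,d}  FIRST(C)={d}
iter 2:
  B via B→S: +{a,b}
  FIRST(S)={a,b,c,d}  FIRST(A)={c,d}  FIRST(B)={a,b,c,d}  FIRST(C)={d}
iter 3: — fixpoint
  FIRST(S)={a,b,c,d}  FIRST(A)={c,d}  FIRST(B)={a,b,c,d}  FIRST(C)={d}

FOLLOW iteration:
FOLLOW(S) := {$}
iter 1:
  A→A c: FOLLOW(A) ⊇ FIRST(c) = {c}; new: +{c}
  C→C C: FOLLOW(C) ⊇ FIRST(C) = {d}; new: +{d}
  S→B: FOLLOW(B) ⊇ FOLLOW(S) ⊇ {$}; new: +{$}
  S→b C: FOLLOW(C) ⊇ FOLLOW(S) ⊇ {$}; new: +{$}
  S→c A: FOLLOW(A) ⊇ FOLLOW(S) ⊇ {$}; new: +{$}
  S: {$}  A: {$,c}  B: {$}  C: {$,d}
iter 2: — fixpoint
  S: {$}  A: {$,c}  B: {$}  C: {$,d}

FOLLOW(A) = ["$", "c"]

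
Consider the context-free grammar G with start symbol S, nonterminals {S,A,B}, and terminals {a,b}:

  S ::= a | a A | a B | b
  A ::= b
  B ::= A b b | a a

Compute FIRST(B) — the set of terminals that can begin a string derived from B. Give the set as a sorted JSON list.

FIRST iteration:
round 1:
  A via A→b: +{b}
  B via B→A b b: +{b}
  B via B→a a: +{a}
  S via S→a: +{a}
  S via S→b: +{b}
  S: {a,b}  A: {b}  B: {a,b}
round 2: (stable)
  S: {a,b}  A: {b}  B: {a,b}

FIRST(B) = ["a", "b"]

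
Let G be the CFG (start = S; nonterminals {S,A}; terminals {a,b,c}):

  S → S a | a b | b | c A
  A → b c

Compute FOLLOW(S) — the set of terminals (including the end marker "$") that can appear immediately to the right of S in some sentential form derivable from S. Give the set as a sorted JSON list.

FIRST sets, iterate to fixpoint:
iter 1:
  A via A→b c: +{b}
  S via S→a b: +{a}
  S via S→b: +{b}
  S via S→c A: +{c}
  FIRST(S)={a,b,c}  FIRST(A)={b}
iter 2: done
  FIRST(S)={a,b,c}  FIRST(A)={b}

FOLLOW iteration:
initialize: $ ∈ FOLLOW(S)
[1]
  S→S a: FOLLOW(S) ⊇ FIRST(a) = {a}; new: +{a}
  S→c A: FOLLOW(A) ⊇ FOLLOW(S) ⊇ {$,a}; new: +{$,a}
  FOLLOW(S)={$,a}  FOLLOW(A)={$,a}
[2] — fixpoint
  FOLLOW(S)={$,a}  FOLLOW(A)={$,a}

FOLLOW(S) = ["$", "a"]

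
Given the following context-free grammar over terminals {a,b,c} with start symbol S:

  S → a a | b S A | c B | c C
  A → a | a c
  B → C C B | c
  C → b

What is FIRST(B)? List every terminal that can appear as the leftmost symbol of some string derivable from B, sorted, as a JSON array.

FIRST sets, iterate to fixpoint:
[1]
  A via A→a: +{a}
  B via B→c: +{c}
  C via C→b: +{b}
  S via S→a a: +{a}
  S via S→b S A: +{b}
  S via S→c B: +{c}
  S: {a,b,c}  A: {a}  B: {c}  C: {b}
[2]
  B via B→C C B: +{b}
  S: {a,b,c}  A: {a}  B: {b,c}  C: {b}
[3] (no change)
  S: {a,b,c}  A: {a}  B: {b,c}  C: {b}

FIRST(B) = ["b", "c"]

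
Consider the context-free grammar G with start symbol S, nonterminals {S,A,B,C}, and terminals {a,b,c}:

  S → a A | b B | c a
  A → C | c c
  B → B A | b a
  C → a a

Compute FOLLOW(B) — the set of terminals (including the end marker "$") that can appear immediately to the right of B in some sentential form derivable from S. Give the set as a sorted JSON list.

FIRST sets, iterate to fixpoint:
iter 1:
  A via A→c c: +{c}
  B via B→b a: +{b}
  C via C→a a: +{a}
  S via S→a A: +{a}
  S via S→b B: +{b}
  S via S→c a: +{c}
  FIRST[S]={a,b,c}  FIRST[A]={c}  FIRST[B]={b}  FIRST[C]={a}
iter 2:
  A via A→C: +{a}
  FIRST[S]={a,b,c}  FIRST[A]={a,c}  FIRST[B]={b}  FIRST[C]={a}
iter 3: — fixpoint
  FIRST[S]={a,b,c}  FIRST[A]={a,c}  FIRST[B]={b}  FIRST[C]={a}

FOLLOW sets:
FOLLOW(S) := {$}
[1]
  B→B A: FOLLOW(B) ⊇ FIRST(A) = {a,c}; new: +{a,c}
  B→B A: FOLLOW(A) ⊇ FOLLOW(B) ⊇ {a,c}; new: +{a,c}
  S→a A: FOLLOW(A) ⊇ FOLLOW(S) ⊇ {$}; new: +{$}
  S→b B: FOLLOW(B) ⊇ FOLLOW(S) ⊇ {$}; new: +{$}
  FOLLOW(S)={$}  FOLLOW(A)={$,a,c}  FOLLOW(B)={$,a,c}  FOLLOW(C)={}
[2]
  A→C: FOLLOW(C) ⊇ FOLLOW(A) ⊇ {$,a,c}; new: +{$,a,c}
  FOLLOW(S)={$}  FOLLOW(A)={$,a,c}  FOLLOW(B)={$,a,c}  FOLLOW(C)={$,a,c}
[3] (no change)
  FOLLOW(S)={$}  FOLLOW(A)={$,a,c}  FOLLOW(B)={$,a,c}  FOLLOW(C)={$,a,c}

FOLLOW(B) = ["$", "a", "c"]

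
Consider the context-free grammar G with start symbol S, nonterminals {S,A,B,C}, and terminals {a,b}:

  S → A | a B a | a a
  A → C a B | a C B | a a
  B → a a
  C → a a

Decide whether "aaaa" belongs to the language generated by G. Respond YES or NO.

Convert to CNF:
  S -> C X3 | T0 T0 | T0 X4 | T0 X5
  A -> C X1 | T0 T0 | T0 X2
  B -> T0 T0
  C -> T0 T0
  T0 -> a
  X1 -> T0 B
  X2 -> C B
  X3 -> T0 B
  X4 -> B T0
  X5 -> C B

CYK table (by increasing span):
  T[0,0] 'a' = {T0}  orig:{}
  T[1,1] 'a' = {T0}  orig:{}
  T[2,2] 'a' = {T0}  orig:{}
  T[3,3] 'a' = {T0}  orig:{}
  T[0,1] 'aa' = {A,B,C,S}
  T[1,2] 'aa' = {A,B,C,S}
  T[2,3] 'aa' = {A,B,C,S}
  T[0,2] 'aaa' = {X1,X3,X4}  orig:{}
  T[1,3] 'aaa' = {X1,X3,X4}  orig:{}
  T[0,3] 'aaaa' = {S,X2,X5}  orig:{S}

S ∈ T[0,3] ⇒ YES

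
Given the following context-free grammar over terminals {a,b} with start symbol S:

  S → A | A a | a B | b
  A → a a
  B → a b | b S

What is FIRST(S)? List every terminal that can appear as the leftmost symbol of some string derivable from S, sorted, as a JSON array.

FIRST sets, iterate to fixpoint:
round 1:
  A via A→a a: +{a}
  B via B→a b: +{a}
  B via B→b S: +{b}
  S via S→A: +{a}
  S via S→b: +{b}
  FIRST(S)={a,b}  FIRST(A)={a}  FIRST(B)={a,b}
round 2: (stable)
  FIRST(S)={a,b}  FIRST(A)={a}  FIRST(B)={a,b}

FIRST(S) = ["a", "b"]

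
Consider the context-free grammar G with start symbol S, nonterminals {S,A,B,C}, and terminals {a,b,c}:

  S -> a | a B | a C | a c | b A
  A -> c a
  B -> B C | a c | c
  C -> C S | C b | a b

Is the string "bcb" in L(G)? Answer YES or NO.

Convert to CNF:
  S -> T1 B | T1 C | T1 T0 | T2 A | a
  A -> T0 T1
  B -> B C | T1 T0 | c
  C -> C S | C T2 | T1 T2
  T0 -> c
  T1 -> a
  T2 -> b

CYK fill:
  T[0,0] 'b' = {T2}  orig:{}
  T[1,1] 'c' = {B,T0}  orig:{B}
  T[2,2] 'b' = {T2}  orig:{}
  T[0,1] 'bc' = ∅
  T[1,2] 'cb' = ∅
  T[0,2] 'bcb' = ∅

S ∉ T[0,2] ⇒ NO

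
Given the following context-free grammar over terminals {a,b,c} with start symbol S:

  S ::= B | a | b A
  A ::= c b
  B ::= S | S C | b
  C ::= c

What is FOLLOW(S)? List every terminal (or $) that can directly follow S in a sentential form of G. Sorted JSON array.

FIRST iteration:
pass 1:
  A via A→c b: +{c}
  B via B→b: +{b}
  C via C→c: +{c}
  S via S→B: +{b}
  S via S→a: +{a}
  S: {a,b}  A: {c}  B: {b}  C: {c}
pass 2:
  B via B→S: +{a}
  S: {a,b}  A: {c}  B: {a,b}  C: {c}
pass 3: (stable)
  S: {a,b}  A: {c}  B: {a,b}  C: {c}

FOLLOW sets:
initialize: $ ∈ FOLLOW(S)
iter 1:
  B→S C: FOLLOW(S) ⊇ FIRST(C) = {c}; new: +{c}
  S→B: FOLLOW(B) ⊇ FOLLOW(S) ⊇ {$,c}; new: +{$,c}
  S→b A: FOLLOW(A) ⊇ FOLLOW(S) ⊇ {$,c}; new: +{$,c}
  FOLLOW[S]={$,c}  FOLLOW[A]={$,c}  FOLLOW[B]={$,c}  FOLLOW[C]={}
iter 2:
  B→S C: FOLLOW(C) ⊇ FOLLOW(B) ⊇ {$,c}; new: +{$,c}
  FOLLOW[S]={$,c}  FOLLOW[A]={$,c}  FOLLOW[B]={$,c}  FOLLOW[C]={$,c}
iter 3: (no change)
  FOLLOW[S]={$,c}  FOLLOW[A]={$,c}  FOLLOW[B]={$,c}  FOLLOW[C]={$,c}

FOLLOW(S) = ["$", "c"]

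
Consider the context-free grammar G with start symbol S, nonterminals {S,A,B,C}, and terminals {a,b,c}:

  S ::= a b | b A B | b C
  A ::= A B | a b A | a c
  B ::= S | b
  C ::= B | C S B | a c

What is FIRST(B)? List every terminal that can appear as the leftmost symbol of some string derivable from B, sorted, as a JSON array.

FIRST sets, iterate to fixpoint:
pass 1:
  A via A→a b A: +{a}
  B via B→b: +{b}
  C via C→B: +{b}
  C via C→a c: +{a}
  S via S→a b: +{a}
  S via S→b A B: +{b}
  FIRST[S]={a,b}  FIRST[A]={a}  FIRST[B]={b}  FIRST[C]={a,b}
pass 2:
  B via B→S: +{a}
  FIRST[S]={a,b}  FIRST[A]={a}  FIRST[B]={a,b}  FIRST[C]={a,b}
pass 3: — fixpoint
  FIRST[S]={a,b}  FIRST[A]={a}  FIRST[B]={a,b}  FIRST[C]={a,b}

FIRST(B) = ["a", "b"]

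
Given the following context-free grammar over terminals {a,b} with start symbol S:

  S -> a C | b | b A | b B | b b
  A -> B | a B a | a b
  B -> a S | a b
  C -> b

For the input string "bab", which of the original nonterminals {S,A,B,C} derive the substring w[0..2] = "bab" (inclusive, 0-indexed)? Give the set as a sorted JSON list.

CNF form of G:
  S -> T0 C | T1 A | T1 B | T1 T1 | b
  A -> T0 S | T0 T1 | T0 X2
  B -> T0 S | T0 T1
  C -> b
  T0 -> a
  T1 -> b
  X2 -> B T0

Fill CYK table bottom-up — only the sub-triangle for w[0..2]:
  [0..0]={C,S,T1}  "b"  orig:{C,S}
  [1..1]={T0}  "a"  orig:{}
  [2..2]={C,S,T1}  "b"  orig:{C,S}
  [0..1]=∅  "ba"
  [1..2]={A,B,S}  "ab"
  [0..2]={S}  "bab"

Original NTs in T[0,2] deriving "bab": ["S"]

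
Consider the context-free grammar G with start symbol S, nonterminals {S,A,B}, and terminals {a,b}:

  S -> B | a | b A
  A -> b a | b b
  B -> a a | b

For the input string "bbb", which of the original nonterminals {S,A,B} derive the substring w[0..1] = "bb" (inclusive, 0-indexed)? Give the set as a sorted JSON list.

Convert to CNF:
  S -> T0 A | T1 T1 | a | b
  A -> T0 T0 | T0 T1
  B -> T1 T1 | b
  T0 -> b
  T1 -> a

CYK fill, restricted to cells inside w[0..1]:
  T[0,0] 'b' = {B,S,T0}  orig:{B,S}
  T[1,1] 'b' = {B,S,T0}  orig:{B,S}
  T[0,1] 'bb' = {A}

Original NTs in T[0,1] deriving "bb": ["A"]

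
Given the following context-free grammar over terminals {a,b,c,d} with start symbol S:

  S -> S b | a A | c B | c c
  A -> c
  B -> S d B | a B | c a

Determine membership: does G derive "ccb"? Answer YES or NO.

Convert to CNF:
  S -> S T3 | T1 A | T2 B | T2 T2
  A -> c
  B -> S X4 | T1 B | T2 T1
  T0 -> d
  T1 -> a
  T2 -> c
  T3 -> b
  X4 -> T0 B

CYK fill:
  [0..0]={A,T2}  "c"  orig:{A}
  [1..1]={A,T2}  "c"  orig:{A}
  [2..2]={T3}  "b"  orig:{}
  [0..1]={S}  "cc"
  [1..2]=∅  "cb"
  [0..2]={S}  "ccb"

S ∈ T[0,2] ⇒ YES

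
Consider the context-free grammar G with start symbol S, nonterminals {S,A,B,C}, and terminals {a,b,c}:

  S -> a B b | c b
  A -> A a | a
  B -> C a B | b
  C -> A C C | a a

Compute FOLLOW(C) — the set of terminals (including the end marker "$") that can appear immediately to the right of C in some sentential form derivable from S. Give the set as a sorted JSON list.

FIRST sets, iterate to fixpoint:
[1]
  A via A→a: +{a}
  B via B→b: +{b}
  C via C→A C C: +{a}
  S via S→a B b: +{a}
  S via S→c b: +{c}
  FIRST(S)={a,c}  FIRST(A)={a}  FIRST(B)={b}  FIRST(C)={a}
[2]
  B via B→C a B: +{a}
  FIRST(S)={a,c}  FIRST(A)={a}  FIRST(B)={a,b}  FIRST(C)={a}
[3] — fixpoint
  FIRST(S)={a,c}  FIRST(A)={a}  FIRST(B)={a,b}  FIRST(C)={a}

FOLLOW iteration:
seed FOLLOW(S) with $
iter 1:
  A→A a: FOLLOW(A) ⊇ FIRST(a) = {a}; new: +{a}
  B→C a B: FOLLOW(C) ⊇ FIRST(a) = {a}; new: +{a}
  S→a B b: FOLLOW(B) ⊇ FIRST(b) = {b}; new: +{b}
  FOLLOW[S]={$}  FOLLOW[A]={a}  FOLLOW[B]={b}  FOLLOW[C]={a}
iter 2: (stable)
  FOLLOW[S]={$}  FOLLOW[A]={a}  FOLLOW[B]={b}  FOLLOW[C]={a}

FOLLOW(C) = ["a"]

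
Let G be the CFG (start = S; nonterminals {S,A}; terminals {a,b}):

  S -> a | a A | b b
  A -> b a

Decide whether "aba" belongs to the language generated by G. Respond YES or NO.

CNF form of G:
  S -> T0 T0 | T1 A | a
  A -> T0 T1
  T0 -> b
  T1 -> a

CYK fill:
  cell(0,0) a: {S,T1}  orig:{S}
  cell(1,1) b: {T0}  orig:{}
  cell(2,2) a: {S,T1}  orig:{S}
  cell(0,1) ab: ∅
  cell(1,2) ba: {A}
  cell(0,2) aba: {S}

S ∈ T[0,2] ⇒ YES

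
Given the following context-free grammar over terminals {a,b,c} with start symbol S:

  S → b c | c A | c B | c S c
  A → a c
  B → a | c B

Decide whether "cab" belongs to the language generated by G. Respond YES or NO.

Convert to CNF:
  S -> T1 A | T1 B | T1 X3 | T2 T1
  A -> T0 T1
  B -> T1 B | a
  T0 -> a
  T1 -> c
  T2 -> b
  X3 -> S T1

CYK table (by increasing span):
  [0..0]={T1}  "c"  orig:{}
  [1..1]={B,T0}  "a"  orig:{B}
  [2..2]={T2}  "b"  orig:{}
  [0..1]={B,S}  "ca"
  [1..2]=∅  "ab"
  [0..2]=∅  "cab"

S ∉ T[0,2] ⇒ NO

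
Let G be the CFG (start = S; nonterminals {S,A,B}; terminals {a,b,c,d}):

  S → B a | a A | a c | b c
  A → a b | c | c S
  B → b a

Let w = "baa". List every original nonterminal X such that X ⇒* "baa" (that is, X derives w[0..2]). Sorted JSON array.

CNF form of G:
  S -> B T0 | T0 A | T0 T2 | T1 T2
  A -> T0 T1 | T2 S | c
  B -> T1 T0
  T0 -> a
  T1 -> b
  T2 -> c

CYK fill — only the sub-triangle for w[0..2]:
  [0..0]={T1}  "b"  orig:{}
  [1..1]={T0}  "a"  orig:{}
  [2..2]={T0}  "a"  orig:{}
  [0..1]={B}  "ba"
  [1..2]=∅  "aa"
  [0..2]={S}  "baa"

Original NTs in T[0,2] deriving "baa": ["S"]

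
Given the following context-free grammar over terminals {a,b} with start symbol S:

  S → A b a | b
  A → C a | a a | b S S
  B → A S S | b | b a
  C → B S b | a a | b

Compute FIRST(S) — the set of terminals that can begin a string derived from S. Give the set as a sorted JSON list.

Compute FIRST by fixpoint:
pass 1:
  A via A→a a: +{a}
  A via A→b S S: +{b}
  B via B→A S S: +{a,b}
  C via C→B S b: +{a,b}
  S via S→A b a: +{a,b}
  FIRST[S]={a,b}  FIRST[A]={a,b}  FIRST[B]={a,b}  FIRST[C]={a,b}
pass 2: (no change)
  FIRST[S]={a,b}  FIRST[A]={a,b}  FIRST[B]={a,b}  FIRST[C]={a,b}

FIRST(S) = ["a", "b"]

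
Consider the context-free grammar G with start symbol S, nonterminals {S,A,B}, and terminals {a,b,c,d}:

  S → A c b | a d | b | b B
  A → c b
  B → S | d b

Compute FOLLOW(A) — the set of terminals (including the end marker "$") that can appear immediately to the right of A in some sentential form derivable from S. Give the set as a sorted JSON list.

FIRST sets, iterate to fixpoint:
round 1:
  A via A→c b: +{c}
  B via B→d b: +{d}
  S via S→A c b: +{c}
  S via S→a d: +{a}
  S via S→b: +{b}
  FIRST[S]={a,b,c}  FIRST[A]={c}  FIRST[B]={d}
round 2:
  B via B→S: +{a,b,c}
  FIRST[S]={a,b,c}  FIRST[A]={c}  FIRST[B]={a,b,c,d}
round 3: — fixpoint
  FIRST[S]={a,b,c}  FIRST[A]={c}  FIRST[B]={a,b,c,d}

Compute FOLLOW by fixpoint:
FOLLOW(S) := {$}
round 1:
  S→A c b: FOLLOW(A) ⊇ FIRST(c) = {c}; new: +{c}
  S→b B: FOLLOW(B) ⊇ FOLLOW(S) ⊇ {$}; new: +{$}
  FOLLOW(S)={$}  FOLLOW(A)={c}  FOLLOW(B)={$}
round 2: (no change)
  FOLLOW(S)={$}  FOLLOW(A)={c}  FOLLOW(B)={$}

FOLLOW(A) = ["c"]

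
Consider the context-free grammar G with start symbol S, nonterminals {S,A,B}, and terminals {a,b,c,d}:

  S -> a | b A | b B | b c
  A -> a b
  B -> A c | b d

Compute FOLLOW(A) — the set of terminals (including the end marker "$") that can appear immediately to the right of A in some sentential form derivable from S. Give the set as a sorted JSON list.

Compute FIRST by fixpoint:
[1]
  A via A→a b: +{a}
  B via B→A c: +{a}
  B via B→b d: +{b}
  S via S→a: +{a}
  S via S→b A: +{b}
  S: {a,b}  A: {a}  B: {a,b}
[2] done
  S: {a,b}  A: {a}  B: {a,b}

Compute FOLLOW by fixpoint:
seed FOLLOW(S) with $
pass 1:
  B→A c: FOLLOW(A) ⊇ FIRST(c) = {c}; new: +{c}
  S→b A: FOLLOW(A) ⊇ FOLLOW(S) ⊇ {$}; new: +{$}
  S→b B: FOLLOW(B) ⊇ FOLLOW(S) ⊇ {$}; new: +{$}
  FOLLOW[S]={$}  FOLLOW[A]={$,c}  FOLLOW[B]={$}
pass 2: done
  FOLLOW[S]={$}  FOLLOW[A]={$,c}  FOLLOW[B]={$}

FOLLOW(A) = ["$", "c"]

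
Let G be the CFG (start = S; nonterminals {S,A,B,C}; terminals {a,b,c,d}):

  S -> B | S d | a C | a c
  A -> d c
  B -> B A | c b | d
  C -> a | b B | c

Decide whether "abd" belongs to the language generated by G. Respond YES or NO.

CNF form of G:
  S -> B A | S T0 | T1 T2 | T3 C | T3 T1 | d
  A -> T0 T1
  B -> B A | T1 T2 | d
  C -> T2 B | a | c
  T0 -> d
  T1 -> c
  T2 -> b
  T3 -> a

Fill CYK table bottom-up:
  T[0,0] 'a' = {C,T3}  orig:{C}
  T[1,1] 'b' = {T2}  orig:{}
  T[2,2] 'd' = {B,S,T0}  orig:{B,S}
  T[0,1] 'ab' = ∅
  T[1,2] 'bd' = {C}
  T[0,2] 'abd' = {S}

S ∈ T[0,2] ⇒ YES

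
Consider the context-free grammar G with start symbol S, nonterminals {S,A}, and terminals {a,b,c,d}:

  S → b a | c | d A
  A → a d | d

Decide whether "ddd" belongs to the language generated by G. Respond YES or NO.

CNF form of G:
  S -> T1 A | T2 T0 | c
  A -> T0 T1 | d
  T0 -> a
  T1 -> d
  T2 -> b

CYK table (by increasing span):
  cell(0,0) d: {A,T1}  orig:{A}
  cell(1,1) d: {A,T1}  orig:{A}
  cell(2,2) d: {A,T1}  orig:{A}
  cell(0,1) dd: {S}
  cell(1,2) dd: {S}
  cell(0,2) ddd: ∅

S ∉ T[0,2] ⇒ NO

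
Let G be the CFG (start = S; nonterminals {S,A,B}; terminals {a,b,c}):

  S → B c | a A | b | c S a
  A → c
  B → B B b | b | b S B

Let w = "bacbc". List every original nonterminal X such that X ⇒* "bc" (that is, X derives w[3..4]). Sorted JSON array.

Convert to CNF:
  S -> B T1 | T1 X5 | T2 A | b
  A -> c
  B -> B X3 | T0 X4 | b
  T0 -> b
  T1 -> c
  T2 -> a
  X3 -> B T0
  X4 -> S B
  X5 -> S T2

Fill CYK table bottom-up, restricted to cells inside w[3..4]:
  [3..3]={B,S,T0}  "b"  orig:{B,S}
  [4..4]={A,T1}  "c"  orig:{A}
  [3..4]={S}  "bc"

Original NTs in T[3,4] deriving "bc": ["S"]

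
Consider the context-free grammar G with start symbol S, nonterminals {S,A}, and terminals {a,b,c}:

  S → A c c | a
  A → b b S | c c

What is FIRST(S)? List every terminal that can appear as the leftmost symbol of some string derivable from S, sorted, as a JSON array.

Compute FIRST by fixpoint:
[1]
  A via A→b b S: +{b}
  A via A→c c: +{c}
  S via S→A c c: +{b,c}
  S via S→a: +{a}
  FIRST(S)={a,b,c}  FIRST(A)={b,c}
[2] done
  FIRST(S)={a,b,c}  FIRST(A)={b,c}

FIRST(S) = ["a", "b", "c"]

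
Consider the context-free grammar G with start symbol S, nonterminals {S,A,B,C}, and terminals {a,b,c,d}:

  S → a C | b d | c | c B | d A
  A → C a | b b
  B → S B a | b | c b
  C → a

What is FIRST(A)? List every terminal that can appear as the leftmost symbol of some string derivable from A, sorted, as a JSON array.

FIRST iteration:
[1]
  A via A→b b: +{b}
  B via B→b: +{b}
  B via B→c b: +{c}
  C via C→a: +{a}
  S via S→a C: +{a}
  S via S→b d: +{b}
  S via S→c: +{c}
  S via S→d A: +{d}
  FIRST[S]={a,b,c,d}  FIRST[A]={b}  FIRST[B]={b,c}  FIRST[C]={a}
[2]
  A via A→C a: +{a}
  B via B→S B a: +{a,d}
  FIRST[S]={a,b,c,d}  FIRST[A]={a,b}  FIRST[B]={a,b,c,d}  FIRST[C]={a}
[3] done
  FIRST[S]={a,b,c,d}  FIRST[A]={a,b}  FIRST[B]={a,b,c,d}  FIRST[C]={a}

FIRST(A) = ["a", "b"]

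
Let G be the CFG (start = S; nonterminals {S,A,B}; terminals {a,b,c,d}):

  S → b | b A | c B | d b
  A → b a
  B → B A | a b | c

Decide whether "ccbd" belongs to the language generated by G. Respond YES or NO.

Convert to CNF:
  S -> T0 A | T2 B | T3 T0 | b
  A -> T0 T1
  B -> B A | T1 T0 | c
  T0 -> b
  T1 -> a
  T2 -> c
  T3 -> d

CYK fill:
  [0..0]={B,T2}  "c"  orig:{B}
  [1..1]={B,T2}  "c"  orig:{B}
  [2..2]={S,T0}  "b"  orig:{S}
  [3..3]={T3}  "d"  orig:{}
  [0..1]={S}  "cc"
  [1..2]=∅  "cb"
  [2..3]=∅  "bd"
  [0..2]=∅  "ccb"
  [1..3]=∅  "cbd"
  [0..3]=∅  "ccbd"

S ∉ T[0,3] ⇒ NO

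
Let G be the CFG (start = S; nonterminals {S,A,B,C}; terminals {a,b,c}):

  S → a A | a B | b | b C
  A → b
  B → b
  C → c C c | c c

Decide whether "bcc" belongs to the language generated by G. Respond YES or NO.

CNF form of G:
  S -> T1 A | T1 B | T2 C | b
  A -> b
  B -> b
  C -> T0 T0 | T0 X3
  T0 -> c
  T1 -> a
  T2 -> b
  X3 -> C T0

CYK fill:
  [0..0]={A,B,S,T2}  "b"  orig:{A,B,S}
  [1..1]={T0}  "c"  orig:{}
  [2..2]={T0}  "c"  orig:{}
  [0..1]=∅  "bc"
  [1..2]={C}  "cc"
  [0..2]={S}  "bcc"

S ∈ T[0,2] ⇒ YES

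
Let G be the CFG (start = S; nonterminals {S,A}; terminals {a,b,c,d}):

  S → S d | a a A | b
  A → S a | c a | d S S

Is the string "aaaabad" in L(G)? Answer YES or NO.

Convert to CNF:
  S -> S T2 | T0 X4 | b
  A -> S T0 | T1 T0 | T2 X3
  T0 -> a
  T1 -> c
  T2 -> d
  X3 -> S S
  X4 -> T0 A

CYK fill:
  T[0,0] 'a' = {T0}  orig:{}
  T[1,1] 'a' = {T0}  orig:{}
  T[2,2] 'a' = {T0}  orig:{}
  T[3,3] 'a' = {T0}  orig:{}
  T[4,4] 'b' = {S}
  T[5,5] 'a' = {T0}  orig:{}
  T[6,6] 'd' = {T2}  orig:{}
  T[0,1] 'aa' = ∅
  T[1,2] 'aa' = ∅
  T[2,3] 'aa' = ∅
  T[3,4] 'ab' = ∅
  T[4,5] 'ba' = {A}
  T[5,6] 'ad' = ∅
  T[0,2] 'aaa' = ∅
  T[1,3] 'aaa' = ∅
  T[2,4] 'aab' = ∅
  T[3,5] 'aba' = {X4}  orig:{}
  T[4,6] 'bad' = ∅
  T[0,3] 'aaaa' = ∅
  T[1,4] 'aaab' = ∅
  T[2,5] 'aaba' = {S}
  T[3,6] 'abad' = ∅
  T[0,4] 'aaaab' = ∅
  T[1,5] 'aaaba' = ∅
  T[2,6] 'aabad' = {S}
  T[0,5] 'aaaaba' = ∅
  T[1,6] 'aaabad' = ∅
  T[0,6] 'aaaabad' = ∅

S ∉ T[0,6] ⇒ NO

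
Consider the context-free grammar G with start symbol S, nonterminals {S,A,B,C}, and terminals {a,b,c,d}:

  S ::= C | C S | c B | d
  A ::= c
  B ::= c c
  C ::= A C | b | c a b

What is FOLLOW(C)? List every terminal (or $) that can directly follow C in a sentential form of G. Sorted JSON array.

FIRST sets, iterate to fixpoint:
[1]
  A via A→c: +{c}
  B via B→c c: +{c}
  C via C→A C: +{c}
  C via C→b: +{b}
  S via S→C: +{b,c}
  S via S→d: +{d}
  S: {b,c,d}  A: {c}  B: {c}  C: {b,c}
[2] (stable)
  S: {b,c,d}  A: {c}  B: {c}  C: {b,c}

Compute FOLLOW by fixpoint:
FOLLOW(S) := {$}
pass 1:
  C→A C: FOLLOW(A) ⊇ FIRST(C) = {b,c}; new: +{b,c}
  S→C: FOLLOW(C) ⊇ FOLLOW(S) ⊇ {$}; new: +{$}
  S→C S: FOLLOW(C) ⊇ FIRST(S) = {b,c,d}; new: +{b,c,d}
  S→c B: FOLLOW(B) ⊇ FOLLOW(S) ⊇ {$}; new: +{$}
  FOLLOW(S)={$}  FOLLOW(A)={b,c}  FOLLOW(B)={$}  FOLLOW(C)={$,b,c,d}
pass 2: — fixpoint
  FOLLOW(S)={$}  FOLLOW(A)={b,c}  FOLLOW(B)={$}  FOLLOW(C)={$,b,c,d}

FOLLOW(C) = ["$", "b", "c", "d"]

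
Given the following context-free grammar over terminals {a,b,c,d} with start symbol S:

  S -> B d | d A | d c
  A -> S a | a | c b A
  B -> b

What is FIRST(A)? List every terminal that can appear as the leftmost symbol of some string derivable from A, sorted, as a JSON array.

FIRST sets, iterate to fixpoint:
iter 1:
  A via A→a: +{a}
  A via A→c b A: +{c}
  B via B→b: +{b}
  S via S→B d: +{b}
  S via S→d A: +{d}
  FIRST(S)={b,d}  FIRST(A)={a,c}  FIRST(B)={b}
iter 2:
  A via A→S a: +{b,d}
  FIRST(S)={b,d}  FIRST(A)={a,b,c,d}  FIRST(B)={b}
iter 3: done
  FIRST(S)={b,d}  FIRST(A)={a,b,c,d}  FIRST(B)={b}

FIRST(A) = ["a", "b", "c", "d"]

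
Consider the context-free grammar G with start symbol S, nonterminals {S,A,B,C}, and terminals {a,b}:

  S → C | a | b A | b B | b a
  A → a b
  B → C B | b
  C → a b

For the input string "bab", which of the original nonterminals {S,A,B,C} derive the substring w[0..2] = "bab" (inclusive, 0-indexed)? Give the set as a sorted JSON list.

CNF form of G:
  S -> T0 T1 | T1 A | T1 B | T1 T0 | a
  A -> T0 T1
  B -> C B | b
  C -> T0 T1
  T0 -> a
  T1 -> b

Fill CYK table bottom-up, restricted to cells inside w[0..2]:
  cell(0,0) b: {B,T1}  orig:{B}
  cell(1,1) a: {S,T0}  orig:{S}
  cell(2,2) b: {B,T1}  orig:{B}
  cell(0,1) ba: {S}
  cell(1,2) ab: {A,C,S}
  cell(0,2) bab: {S}

Original NTs in T[0,2] deriving "bab": ["S"]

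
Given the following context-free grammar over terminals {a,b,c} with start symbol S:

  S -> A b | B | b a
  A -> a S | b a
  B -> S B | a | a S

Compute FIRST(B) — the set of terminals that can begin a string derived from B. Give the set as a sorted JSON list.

FIRST iteration:
pass 1:
  A via A→a S: +{a}
  A via A→b a: +{b}
  B via B→a: +{a}
  S via S→A b: +{a,b}
  FIRST(S)={a,b}  FIRST(A)={a,b}  FIRST(B)={a}
pass 2:
  B via B→S B: +{b}
  FIRST(S)={a,b}  FIRST(A)={a,b}  FIRST(B)={a,b}
pass 3: done
  FIRST(S)={a,b}  FIRST(A)={a,b}  FIRST(B)={a,b}

FIRST(B) = ["a", "b"]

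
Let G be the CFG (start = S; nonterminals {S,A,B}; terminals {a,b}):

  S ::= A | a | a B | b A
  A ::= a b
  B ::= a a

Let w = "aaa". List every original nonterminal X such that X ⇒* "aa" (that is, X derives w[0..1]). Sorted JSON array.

Convert to CNF:
  S -> T0 B | T0 T1 | T1 A | a
  A -> T0 T1
  B -> T0 T0
  T0 -> a
  T1 -> b

Fill CYK table bottom-up, restricted to cells inside w[0..1]:
  T[0,0] 'a' = {S,T0}  orig:{S}
  T[1,1] 'a' = {S,T0}  orig:{S}
  T[0,1] 'aa' = {B}

Original NTs in T[0,1] deriving "aa": ["B"]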